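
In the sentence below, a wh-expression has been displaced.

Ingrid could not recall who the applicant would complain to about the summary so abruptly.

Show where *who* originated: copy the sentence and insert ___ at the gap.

Ingrid could not recall who the applicant would complain to ___ about the summary so abruptly.

Underlying clause: The applicant would complain to who about the summary so abruptly.
'who' functions as the object of the preposition 'to'. The gap is right after 'to'.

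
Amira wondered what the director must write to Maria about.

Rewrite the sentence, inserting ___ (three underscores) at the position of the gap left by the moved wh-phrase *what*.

Amira wondered what the director must write to Maria about ___.

Before movement: The director must write to Maria about what.
The filler 'what' is interpreted as the object of the preposition 'about'. The gap is right after 'about'.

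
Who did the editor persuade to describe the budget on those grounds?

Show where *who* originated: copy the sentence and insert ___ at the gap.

Before movement: The editor did persuade who to describe the budget on those grounds.
'who' is the direct object of 'persuade'. The gap is right after 'persuade'.

Who did the editor persuade ___ to describe the budget on those grounds?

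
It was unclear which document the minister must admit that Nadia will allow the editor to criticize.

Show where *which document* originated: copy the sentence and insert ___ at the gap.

It was unclear which document the minister must admit that Nadia will allow the editor to criticize ___.

Before movement: The minister must admit that Nadia will allow the editor to criticize which document.
The filler 'which document' is interpreted as the direct object of 'criticize'. The gap is right after 'criticize'.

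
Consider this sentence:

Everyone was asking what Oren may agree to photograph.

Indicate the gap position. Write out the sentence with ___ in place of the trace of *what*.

Everyone was asking what Oren may agree to photograph ___.

Underlying clause: Oren may agree to photograph what.
'what' is the direct object of 'photograph'. The gap is right after 'photograph'.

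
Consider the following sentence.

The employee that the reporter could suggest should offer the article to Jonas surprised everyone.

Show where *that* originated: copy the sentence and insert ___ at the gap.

The employee that the reporter could suggest ___ should offer the article to Jonas surprised everyone.

The filler 'that' is interpreted as the subject of the clause embedded under 'suggest'. The gap is right after 'suggest'.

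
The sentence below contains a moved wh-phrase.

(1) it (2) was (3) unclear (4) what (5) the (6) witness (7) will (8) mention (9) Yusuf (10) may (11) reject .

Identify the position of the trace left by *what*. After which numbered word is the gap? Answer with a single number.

11

Underlying clause: The witness will mention Yusuf may reject what.
The filler 'what' is interpreted as the direct object of 'reject'. Wh-movement fronts it, leaving a gap right after 'reject':
It was unclear what the witness will mention Yusuf may reject ___.
'reject' is word 11.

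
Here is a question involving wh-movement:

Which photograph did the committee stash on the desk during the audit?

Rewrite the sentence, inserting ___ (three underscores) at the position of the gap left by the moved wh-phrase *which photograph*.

Which photograph did the committee stash ___ on the desk during the audit?

In situ: The committee did stash which photograph on the desk during the audit.
The filler 'which photograph' is interpreted as the direct object of 'stash'. The gap is right after 'stash'.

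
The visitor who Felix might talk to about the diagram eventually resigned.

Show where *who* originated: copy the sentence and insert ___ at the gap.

'who' is the object of the preposition 'to'. The gap is right after 'to'.

The visitor who Felix might talk to ___ about the diagram eventually resigned.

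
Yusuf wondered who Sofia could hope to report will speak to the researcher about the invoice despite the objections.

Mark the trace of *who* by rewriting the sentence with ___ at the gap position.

In situ: Sofia could hope to report who will speak to the researcher about the invoice despite the objections.
The filler 'who' is interpreted as the subject of the clause embedded under 'report'. The gap is right after 'report'.

Yusuf wondered who Sofia could hope to report ___ will speak to the researcher about the invoice despite the objections.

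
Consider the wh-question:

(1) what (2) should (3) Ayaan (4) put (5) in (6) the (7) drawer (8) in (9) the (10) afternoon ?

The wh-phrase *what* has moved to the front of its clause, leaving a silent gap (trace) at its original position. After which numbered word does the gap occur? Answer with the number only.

4

In situ: Ayaan should put what in the drawer in the afternoon.
The filler 'what' is interpreted as the direct object of 'put'. It moves to the left edge, and the trace sits right after 'put':
What should Ayaan put ___ in the drawer in the afternoon?
'put' is word 4.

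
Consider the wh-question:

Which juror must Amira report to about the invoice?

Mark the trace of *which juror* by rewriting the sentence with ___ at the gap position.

Before movement: Amira must report to which juror about the invoice.
'which juror' is the object of the preposition 'to'. The gap is right after 'to'.

Which juror must Amira report to ___ about the invoice?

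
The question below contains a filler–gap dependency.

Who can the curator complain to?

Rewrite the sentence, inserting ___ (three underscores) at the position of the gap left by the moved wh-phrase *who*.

Who can the curator complain to ___?

In situ: The curator can complain to who.
'who' functions as the object of the preposition 'to'. The gap is right after 'to'.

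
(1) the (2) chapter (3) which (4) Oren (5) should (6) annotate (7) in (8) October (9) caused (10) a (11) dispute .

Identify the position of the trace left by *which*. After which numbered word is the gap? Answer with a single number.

6

'which' is the direct object of 'annotate'. Fronting leaves a gap immediately after 'annotate':
The chapter which Oren should annotate ___ in October caused a dispute.
'annotate' is word 6.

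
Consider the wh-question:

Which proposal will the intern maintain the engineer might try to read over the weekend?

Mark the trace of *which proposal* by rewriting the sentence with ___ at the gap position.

Which proposal will the intern maintain the engineer might try to read ___ over the weekend?

In situ: The intern will maintain the engineer might try to read which proposal over the weekend.
'which proposal' is the direct object of 'read'. The gap is right after 'read'.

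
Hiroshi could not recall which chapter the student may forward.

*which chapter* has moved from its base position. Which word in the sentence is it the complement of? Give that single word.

Pre-movement form: The student may forward which chapter.
'which chapter' is the direct object of 'forward'. Wh-movement fronts it, leaving a gap right after 'forward':
Hiroshi could not recall which chapter the student may forward ___.

forward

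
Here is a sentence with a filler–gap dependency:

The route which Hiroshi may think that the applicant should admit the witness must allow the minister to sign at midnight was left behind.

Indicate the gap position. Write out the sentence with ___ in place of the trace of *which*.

The route which Hiroshi may think that the applicant should admit the witness must allow the minister to sign ___ at midnight was left behind.

'which' functions as the direct object of 'sign'. The gap is right after 'sign'.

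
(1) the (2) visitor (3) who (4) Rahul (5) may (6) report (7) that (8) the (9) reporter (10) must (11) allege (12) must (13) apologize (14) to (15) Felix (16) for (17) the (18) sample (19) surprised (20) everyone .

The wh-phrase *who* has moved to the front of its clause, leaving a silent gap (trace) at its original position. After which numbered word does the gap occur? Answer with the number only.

11

'who' functions as the subject of the clause embedded under 'allege'. Wh-movement fronts it, leaving a gap right after 'allege':
The visitor who Rahul may report that the reporter must allege ___ must apologize to Felix for the sample surprised everyone.
'allege' is word 11.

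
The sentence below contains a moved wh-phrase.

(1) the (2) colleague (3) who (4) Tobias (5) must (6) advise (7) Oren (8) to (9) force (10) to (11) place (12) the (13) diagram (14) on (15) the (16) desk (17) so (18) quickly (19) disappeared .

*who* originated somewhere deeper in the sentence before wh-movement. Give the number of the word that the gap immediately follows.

9

'who' functions as the direct object of 'force'. Wh-movement fronts it, leaving a gap right after 'force':
The colleague who Tobias must advise Oren to force ___ to place the diagram on the desk so quickly disappeared.
'force' is word 9.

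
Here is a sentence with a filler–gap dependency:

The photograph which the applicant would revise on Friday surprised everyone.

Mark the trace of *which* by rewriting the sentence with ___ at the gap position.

The photograph which the applicant would revise ___ on Friday surprised everyone.

The filler 'which' is interpreted as the direct object of 'revise'. The gap is right after 'revise'.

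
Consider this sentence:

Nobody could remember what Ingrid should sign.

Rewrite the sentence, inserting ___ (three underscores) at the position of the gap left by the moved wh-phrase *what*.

Underlying clause: Ingrid should sign what.
The filler 'what' is interpreted as the direct object of 'sign'. The gap is right after 'sign'.

Nobody could remember what Ingrid should sign ___.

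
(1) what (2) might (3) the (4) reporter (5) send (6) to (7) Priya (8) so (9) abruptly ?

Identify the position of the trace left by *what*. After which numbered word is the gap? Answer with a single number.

In situ: The reporter might send what to Priya so abruptly.
'what' is the direct object of 'send'. Fronting leaves a gap immediately after 'send':
What might the reporter send ___ to Priya so abruptly?
'send' is word 5.

5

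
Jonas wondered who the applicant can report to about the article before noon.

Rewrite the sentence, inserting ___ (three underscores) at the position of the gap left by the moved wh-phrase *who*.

Jonas wondered who the applicant can report to ___ about the article before noon.

Pre-movement form: The applicant can report to who about the article before noon.
'who' is the object of the preposition 'to'. The gap is right after 'to'.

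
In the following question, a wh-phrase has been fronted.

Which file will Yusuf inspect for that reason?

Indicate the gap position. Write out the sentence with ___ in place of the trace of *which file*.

Underlying clause: Yusuf will inspect which file for that reason.
'which file' is the direct object of 'inspect'. The gap is right after 'inspect'.

Which file will Yusuf inspect ___ for that reason?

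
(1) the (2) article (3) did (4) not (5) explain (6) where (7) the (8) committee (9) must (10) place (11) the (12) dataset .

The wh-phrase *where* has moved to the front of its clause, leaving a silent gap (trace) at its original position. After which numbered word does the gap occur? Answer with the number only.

12

Before movement: The committee must place the dataset where.
The filler 'where' is interpreted as the locative complement of 'place'. Wh-movement fronts it, leaving a gap right after 'dataset':
The article did not explain where the committee must place the dataset ___.
'dataset' is word 12.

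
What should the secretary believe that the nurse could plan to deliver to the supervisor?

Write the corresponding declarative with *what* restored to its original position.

The filler 'what' is interpreted as the direct object of 'deliver'. It moves to the left edge, and the trace sits right after 'deliver':
What should the secretary believe that the nurse could plan to deliver ___ to the supervisor?

The secretary should believe that the nurse could plan to deliver what to the supervisor.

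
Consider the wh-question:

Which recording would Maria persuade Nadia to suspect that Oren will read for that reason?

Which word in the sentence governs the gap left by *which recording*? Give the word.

Underlying clause: Maria would persuade Nadia to suspect that Oren will read which recording for that reason.
The filler 'which recording' is interpreted as the direct object of 'read'. It moves to the left edge, and the trace sits right after 'read':
Which recording would Maria persuade Nadia to suspect that Oren will read ___ for that reason?

read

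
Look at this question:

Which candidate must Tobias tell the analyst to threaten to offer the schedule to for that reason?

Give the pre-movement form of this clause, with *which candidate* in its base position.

Tobias must tell the analyst to threaten to offer the schedule to which candidate for that reason.

'which candidate' functions as the object of the preposition 'to' (recipient of 'offer'). Wh-movement fronts it, leaving a gap right after 'to':
Which candidate must Tobias tell the analyst to threaten to offer the schedule to ___ for that reason?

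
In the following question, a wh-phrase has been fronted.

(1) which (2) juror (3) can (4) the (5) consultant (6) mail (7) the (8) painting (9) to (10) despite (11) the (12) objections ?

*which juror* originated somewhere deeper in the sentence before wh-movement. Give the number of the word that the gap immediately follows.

9

In situ: The consultant can mail the painting to which juror despite the objections.
The filler 'which juror' is interpreted as the object of the preposition 'to' (recipient of 'mail'). Fronting leaves a gap immediately after 'to':
Which juror can the consultant mail the painting to ___ despite the objections?
'to' is word 9.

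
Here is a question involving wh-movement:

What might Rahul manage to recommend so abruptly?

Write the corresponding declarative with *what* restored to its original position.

Rahul might manage to recommend what so abruptly.

'what' functions as the direct object of 'recommend'. It moves to the left edge, and the trace sits right after 'recommend':
What might Rahul manage to recommend ___ so abruptly?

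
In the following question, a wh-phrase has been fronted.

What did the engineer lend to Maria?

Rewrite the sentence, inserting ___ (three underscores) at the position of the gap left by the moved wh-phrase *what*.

Before movement: The engineer did lend what to Maria.
'what' functions as the direct object of 'lend'. The gap is right after 'lend'.

What did the engineer lend ___ to Maria?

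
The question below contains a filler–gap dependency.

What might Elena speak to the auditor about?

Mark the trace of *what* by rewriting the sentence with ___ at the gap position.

What might Elena speak to the auditor about ___?

In situ: Elena might speak to the auditor about what.
The filler 'what' is interpreted as the object of the preposition 'about'. The gap is right after 'about'.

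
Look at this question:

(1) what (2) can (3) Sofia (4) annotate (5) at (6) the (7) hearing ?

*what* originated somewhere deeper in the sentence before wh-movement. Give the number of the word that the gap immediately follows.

Before movement: Sofia can annotate what at the hearing.
'what' is the direct object of 'annotate'. Fronting leaves a gap immediately after 'annotate':
What can Sofia annotate ___ at the hearing?
'annotate' is word 4.

4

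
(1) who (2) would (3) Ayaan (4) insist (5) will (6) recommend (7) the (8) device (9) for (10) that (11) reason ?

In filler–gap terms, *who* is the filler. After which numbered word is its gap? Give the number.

4

Before movement: Ayaan would insist who will recommend the device for that reason.
'who' functions as the subject of the clause embedded under 'insist'. Wh-movement fronts it, leaving a gap right after 'insist':
Who would Ayaan insist ___ will recommend the device for that reason?
'insist' is word 4.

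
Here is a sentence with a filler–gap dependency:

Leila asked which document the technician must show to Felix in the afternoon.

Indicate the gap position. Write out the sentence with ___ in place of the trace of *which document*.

Leila asked which document the technician must show ___ to Felix in the afternoon.

In situ: The technician must show which document to Felix in the afternoon.
'which document' functions as the direct object of 'show'. The gap is right after 'show'.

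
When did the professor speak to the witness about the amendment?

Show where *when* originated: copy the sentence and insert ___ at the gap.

Underlying clause: The professor did speak to the witness about the amendment when.
'when' functions as the temporal adjunct. The gap is right after 'amendment'.

When did the professor speak to the witness about the amendment ___?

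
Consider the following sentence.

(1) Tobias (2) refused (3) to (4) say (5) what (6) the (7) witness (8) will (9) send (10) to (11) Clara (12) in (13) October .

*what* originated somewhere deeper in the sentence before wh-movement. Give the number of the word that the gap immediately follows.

Underlying clause: The witness will send what to Clara in October.
The filler 'what' is interpreted as the direct object of 'send'. Wh-movement fronts it, leaving a gap right after 'send':
Tobias refused to say what the witness will send ___ to Clara in October.
'send' is word 9.

9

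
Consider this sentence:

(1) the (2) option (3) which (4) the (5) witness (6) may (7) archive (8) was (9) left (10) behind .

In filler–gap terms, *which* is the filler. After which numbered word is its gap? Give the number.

The filler 'which' is interpreted as the direct object of 'archive'. Wh-movement fronts it, leaving a gap right after 'archive':
The option which the witness may archive ___ was left behind.
'archive' is word 7.

7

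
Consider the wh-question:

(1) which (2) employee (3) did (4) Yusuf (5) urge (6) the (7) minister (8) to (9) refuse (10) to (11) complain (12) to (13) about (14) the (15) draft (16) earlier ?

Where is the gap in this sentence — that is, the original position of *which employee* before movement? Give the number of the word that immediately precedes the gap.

12

In situ: Yusuf did urge the minister to refuse to complain to which employee about the draft earlier.
'which employee' is the object of the preposition 'to'. Fronting leaves a gap immediately after 'to':
Which employee did Yusuf urge the minister to refuse to complain to ___ about the draft earlier?
'to' is word 12.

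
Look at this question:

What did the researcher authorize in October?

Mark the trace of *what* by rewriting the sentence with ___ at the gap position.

Underlying clause: The researcher did authorize what in October.
'what' is the direct object of 'authorize'. The gap is right after 'authorize'.

What did the researcher authorize ___ in October?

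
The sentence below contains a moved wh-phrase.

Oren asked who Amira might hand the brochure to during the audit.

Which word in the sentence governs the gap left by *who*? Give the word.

to

Underlying clause: Amira might hand the brochure to who during the audit.
The filler 'who' is interpreted as the object of the preposition 'to' (recipient of 'hand'). Wh-movement fronts it, leaving a gap right after 'to':
Oren asked who Amira might hand the brochure to ___ during the audit.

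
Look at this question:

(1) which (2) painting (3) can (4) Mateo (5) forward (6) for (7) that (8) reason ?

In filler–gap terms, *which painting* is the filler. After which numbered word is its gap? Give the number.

Pre-movement form: Mateo can forward which painting for that reason.
'which painting' functions as the direct object of 'forward'. Wh-movement fronts it, leaving a gap right after 'forward':
Which painting can Mateo forward ___ for that reason?
'forward' is word 5.

5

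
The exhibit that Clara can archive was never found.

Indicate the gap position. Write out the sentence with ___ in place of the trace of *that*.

The exhibit that Clara can archive ___ was never found.

The filler 'that' is interpreted as the direct object of 'archive'. The gap is right after 'archive'.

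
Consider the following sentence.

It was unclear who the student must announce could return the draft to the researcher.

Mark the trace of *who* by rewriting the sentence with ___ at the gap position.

It was unclear who the student must announce ___ could return the draft to the researcher.

In situ: The student must announce who could return the draft to the researcher.
'who' functions as the subject of the clause embedded under 'announce'. The gap is right after 'announce'.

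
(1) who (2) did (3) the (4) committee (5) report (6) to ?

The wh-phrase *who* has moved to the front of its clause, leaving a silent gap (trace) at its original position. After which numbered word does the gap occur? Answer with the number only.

6

In situ: The committee did report to who.
'who' is the object of the preposition 'to'. Fronting leaves a gap immediately after 'to':
Who did the committee report to ___?
'to' is word 6.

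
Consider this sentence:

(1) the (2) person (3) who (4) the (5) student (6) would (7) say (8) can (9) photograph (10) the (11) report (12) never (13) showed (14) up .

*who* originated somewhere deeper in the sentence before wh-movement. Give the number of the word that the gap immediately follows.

'who' functions as the subject of the clause embedded under 'say'. It moves to the left edge, and the trace sits right after 'say':
The person who the student would say ___ can photograph the report never showed up.
'say' is word 7.

7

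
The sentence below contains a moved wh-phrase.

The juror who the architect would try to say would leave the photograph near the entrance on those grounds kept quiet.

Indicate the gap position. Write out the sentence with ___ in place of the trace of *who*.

The juror who the architect would try to say ___ would leave the photograph near the entrance on those grounds kept quiet.

'who' is the subject of the clause embedded under 'say'. The gap is right after 'say'.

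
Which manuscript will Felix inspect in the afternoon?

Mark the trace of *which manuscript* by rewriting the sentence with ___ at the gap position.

Which manuscript will Felix inspect ___ in the afternoon?

Underlying clause: Felix will inspect which manuscript in the afternoon.
'which manuscript' is the direct object of 'inspect'. The gap is right after 'inspect'.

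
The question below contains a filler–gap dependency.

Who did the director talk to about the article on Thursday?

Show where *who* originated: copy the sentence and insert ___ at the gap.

Pre-movement form: The director did talk to who about the article on Thursday.
The filler 'who' is interpreted as the object of the preposition 'to'. The gap is right after 'to'.

Who did the director talk to ___ about the article on Thursday?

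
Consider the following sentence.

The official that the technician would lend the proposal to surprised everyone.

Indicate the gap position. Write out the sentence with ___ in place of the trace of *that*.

'that' functions as the object of the preposition 'to' (recipient of 'lend'). The gap is right after 'to'.

The official that the technician would lend the proposal to ___ surprised everyone.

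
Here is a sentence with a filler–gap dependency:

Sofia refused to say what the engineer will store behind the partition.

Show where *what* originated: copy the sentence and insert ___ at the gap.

In situ: The engineer will store what behind the partition.
The filler 'what' is interpreted as the direct object of 'store'. The gap is right after 'store'.

Sofia refused to say what the engineer will store ___ behind the partition.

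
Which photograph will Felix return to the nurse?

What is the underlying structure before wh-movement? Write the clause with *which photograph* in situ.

'which photograph' is the direct object of 'return'. Wh-movement fronts it, leaving a gap right after 'return':
Which photograph will Felix return ___ to the nurse?

Felix will return which photograph to the nurse.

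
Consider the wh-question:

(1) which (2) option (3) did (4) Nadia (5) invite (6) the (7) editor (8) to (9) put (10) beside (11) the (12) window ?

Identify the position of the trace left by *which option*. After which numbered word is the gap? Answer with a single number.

Pre-movement form: Nadia did invite the editor to put which option beside the window.
The filler 'which option' is interpreted as the direct object of 'put'. Wh-movement fronts it, leaving a gap right after 'put':
Which option did Nadia invite the editor to put ___ beside the window?
'put' is word 9.

9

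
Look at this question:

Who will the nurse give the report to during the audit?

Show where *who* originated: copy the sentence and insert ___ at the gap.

Pre-movement form: The nurse will give the report to who during the audit.
The filler 'who' is interpreted as the object of the preposition 'to' (recipient of 'give'). The gap is right after 'to'.

Who will the nurse give the report to ___ during the audit?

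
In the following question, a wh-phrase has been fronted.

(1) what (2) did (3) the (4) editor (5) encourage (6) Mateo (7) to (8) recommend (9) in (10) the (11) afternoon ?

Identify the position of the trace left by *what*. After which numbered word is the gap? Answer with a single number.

8

Pre-movement form: The editor did encourage Mateo to recommend what in the afternoon.
The filler 'what' is interpreted as the direct object of 'recommend'. It moves to the left edge, and the trace sits right after 'recommend':
What did the editor encourage Mateo to recommend ___ in the afternoon?
'recommend' is word 8.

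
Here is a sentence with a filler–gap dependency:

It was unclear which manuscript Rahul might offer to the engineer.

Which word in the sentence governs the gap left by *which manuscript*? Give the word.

In situ: Rahul might offer which manuscript to the engineer.
'which manuscript' is the direct object of 'offer'. Fronting leaves a gap immediately after 'offer':
It was unclear which manuscript Rahul might offer ___ to the engineer.

offer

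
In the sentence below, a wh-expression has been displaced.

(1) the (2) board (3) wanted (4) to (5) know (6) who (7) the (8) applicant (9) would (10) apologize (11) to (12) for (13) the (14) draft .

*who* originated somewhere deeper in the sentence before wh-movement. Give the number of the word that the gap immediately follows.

11

Underlying clause: The applicant would apologize to who for the draft.
The filler 'who' is interpreted as the object of the preposition 'to'. Fronting leaves a gap immediately after 'to':
The board wanted to know who the applicant would apologize to ___ for the draft.
'to' is word 11.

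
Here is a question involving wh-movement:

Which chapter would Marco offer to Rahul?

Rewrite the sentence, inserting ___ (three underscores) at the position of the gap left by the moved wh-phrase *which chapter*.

Which chapter would Marco offer ___ to Rahul?

In situ: Marco would offer which chapter to Rahul.
'which chapter' is the direct object of 'offer'. The gap is right after 'offer'.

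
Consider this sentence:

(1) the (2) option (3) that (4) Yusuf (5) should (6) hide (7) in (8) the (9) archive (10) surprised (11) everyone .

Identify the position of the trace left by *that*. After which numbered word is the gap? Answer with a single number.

The filler 'that' is interpreted as the direct object of 'hide'. Wh-movement fronts it, leaving a gap right after 'hide':
The option that Yusuf should hide ___ in the archive surprised everyone.
'hide' is word 6.

6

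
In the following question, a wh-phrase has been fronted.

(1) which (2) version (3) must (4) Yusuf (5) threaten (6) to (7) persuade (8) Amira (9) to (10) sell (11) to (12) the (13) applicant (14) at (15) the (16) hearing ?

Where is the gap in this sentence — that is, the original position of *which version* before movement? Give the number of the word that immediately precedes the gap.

Before movement: Yusuf must threaten to persuade Amira to sell which version to the applicant at the hearing.
'which version' is the direct object of 'sell'. Wh-movement fronts it, leaving a gap right after 'sell':
Which version must Yusuf threaten to persuade Amira to sell ___ to the applicant at the hearing?
'sell' is word 10.

10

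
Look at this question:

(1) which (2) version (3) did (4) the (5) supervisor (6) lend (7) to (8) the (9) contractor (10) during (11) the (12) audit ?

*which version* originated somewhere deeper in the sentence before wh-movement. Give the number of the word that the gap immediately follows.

6

In situ: The supervisor did lend which version to the contractor during the audit.
'which version' functions as the direct object of 'lend'. Wh-movement fronts it, leaving a gap right after 'lend':
Which version did the supervisor lend ___ to the contractor during the audit?
'lend' is word 6.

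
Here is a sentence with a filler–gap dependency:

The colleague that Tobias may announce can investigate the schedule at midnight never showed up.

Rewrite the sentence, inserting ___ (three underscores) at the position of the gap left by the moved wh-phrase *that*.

'that' functions as the subject of the clause embedded under 'announce'. The gap is right after 'announce'.

The colleague that Tobias may announce ___ can investigate the schedule at midnight never showed up.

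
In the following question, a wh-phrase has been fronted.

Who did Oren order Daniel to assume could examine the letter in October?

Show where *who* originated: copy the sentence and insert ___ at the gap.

Before movement: Oren did order Daniel to assume who could examine the letter in October.
'who' is the subject of the clause embedded under 'assume'. The gap is right after 'assume'.

Who did Oren order Daniel to assume ___ could examine the letter in October?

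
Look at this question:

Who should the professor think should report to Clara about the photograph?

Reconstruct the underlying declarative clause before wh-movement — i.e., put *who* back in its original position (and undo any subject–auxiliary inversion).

'who' functions as the subject of the clause embedded under 'think'. It moves to the left edge, and the trace sits right after 'think':
Who should the professor think ___ should report to Clara about the photograph?

The professor should think who should report to Clara about the photograph.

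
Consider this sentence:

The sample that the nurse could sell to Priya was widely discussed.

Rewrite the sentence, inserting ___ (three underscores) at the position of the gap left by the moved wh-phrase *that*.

'that' is the direct object of 'sell'. The gap is right after 'sell'.

The sample that the nurse could sell ___ to Priya was widely discussed.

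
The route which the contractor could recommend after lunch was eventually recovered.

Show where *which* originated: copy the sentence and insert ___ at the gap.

The route which the contractor could recommend ___ after lunch was eventually recovered.

'which' functions as the direct object of 'recommend'. The gap is right after 'recommend'.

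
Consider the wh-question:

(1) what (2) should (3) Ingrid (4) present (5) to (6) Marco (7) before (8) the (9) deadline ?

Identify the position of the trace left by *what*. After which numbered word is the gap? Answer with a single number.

In situ: Ingrid should present what to Marco before the deadline.
'what' functions as the direct object of 'present'. Fronting leaves a gap immediately after 'present':
What should Ingrid present ___ to Marco before the deadline?
'present' is word 4.

4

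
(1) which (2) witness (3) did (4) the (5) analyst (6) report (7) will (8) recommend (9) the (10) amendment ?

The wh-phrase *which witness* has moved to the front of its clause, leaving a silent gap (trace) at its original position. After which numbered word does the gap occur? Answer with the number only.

6

Pre-movement form: The analyst did report which witness will recommend the amendment.
The filler 'which witness' is interpreted as the subject of the clause embedded under 'report'. Wh-movement fronts it, leaving a gap right after 'report':
Which witness did the analyst report ___ will recommend the amendment?
'report' is word 6.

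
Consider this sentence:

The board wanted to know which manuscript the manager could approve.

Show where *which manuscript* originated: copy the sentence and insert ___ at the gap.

Underlying clause: The manager could approve which manuscript.
'which manuscript' is the direct object of 'approve'. The gap is right after 'approve'.

The board wanted to know which manuscript the manager could approve ___.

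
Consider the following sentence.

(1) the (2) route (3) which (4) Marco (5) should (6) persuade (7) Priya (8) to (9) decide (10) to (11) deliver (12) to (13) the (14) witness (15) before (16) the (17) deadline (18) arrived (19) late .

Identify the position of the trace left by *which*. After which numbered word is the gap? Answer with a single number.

11

The filler 'which' is interpreted as the direct object of 'deliver'. Fronting leaves a gap immediately after 'deliver':
The route which Marco should persuade Priya to decide to deliver ___ to the witness before the deadline arrived late.
'deliver' is word 11.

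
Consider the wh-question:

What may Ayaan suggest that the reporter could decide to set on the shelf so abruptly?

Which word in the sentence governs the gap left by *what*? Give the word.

set

Underlying clause: Ayaan may suggest that the reporter could decide to set what on the shelf so abruptly.
'what' is the direct object of 'set'. Wh-movement fronts it, leaving a gap right after 'set':
What may Ayaan suggest that the reporter could decide to set ___ on the shelf so abruptly?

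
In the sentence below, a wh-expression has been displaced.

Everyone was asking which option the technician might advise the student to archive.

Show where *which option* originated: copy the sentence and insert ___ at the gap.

Everyone was asking which option the technician might advise the student to archive ___.

Pre-movement form: The technician might advise the student to archive which option.
'which option' is the direct object of 'archive'. The gap is right after 'archive'.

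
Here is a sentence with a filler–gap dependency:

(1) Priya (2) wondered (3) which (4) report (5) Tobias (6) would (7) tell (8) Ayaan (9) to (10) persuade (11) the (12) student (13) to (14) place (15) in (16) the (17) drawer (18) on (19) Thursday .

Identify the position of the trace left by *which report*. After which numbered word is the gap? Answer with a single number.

In situ: Tobias would tell Ayaan to persuade the student to place which report in the drawer on Thursday.
'which report' functions as the direct object of 'place'. Wh-movement fronts it, leaving a gap right after 'place':
Priya wondered which report Tobias would tell Ayaan to persuade the student to place ___ in the drawer on Thursday.
'place' is word 14.

14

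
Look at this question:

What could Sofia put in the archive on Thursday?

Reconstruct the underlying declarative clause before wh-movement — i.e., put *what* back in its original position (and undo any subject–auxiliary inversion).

Sofia could put what in the archive on Thursday.

'what' is the direct object of 'put'. Fronting leaves a gap immediately after 'put':
What could Sofia put ___ in the archive on Thursday?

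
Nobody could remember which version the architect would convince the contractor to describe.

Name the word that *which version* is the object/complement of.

describe

Underlying clause: The architect would convince the contractor to describe which version.
The filler 'which version' is interpreted as the direct object of 'describe'. Fronting leaves a gap immediately after 'describe':
Nobody could remember which version the architect would convince the contractor to describe ___.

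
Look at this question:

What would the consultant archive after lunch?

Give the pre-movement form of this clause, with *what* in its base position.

The consultant would archive what after lunch.

'what' functions as the direct object of 'archive'. Wh-movement fronts it, leaving a gap right after 'archive':
What would the consultant archive ___ after lunch?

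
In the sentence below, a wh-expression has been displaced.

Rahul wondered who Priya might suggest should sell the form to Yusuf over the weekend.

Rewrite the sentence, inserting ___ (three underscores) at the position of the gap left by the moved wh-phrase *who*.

Underlying clause: Priya might suggest who should sell the form to Yusuf over the weekend.
'who' functions as the subject of the clause embedded under 'suggest'. The gap is right after 'suggest'.

Rahul wondered who Priya might suggest ___ should sell the form to Yusuf over the weekend.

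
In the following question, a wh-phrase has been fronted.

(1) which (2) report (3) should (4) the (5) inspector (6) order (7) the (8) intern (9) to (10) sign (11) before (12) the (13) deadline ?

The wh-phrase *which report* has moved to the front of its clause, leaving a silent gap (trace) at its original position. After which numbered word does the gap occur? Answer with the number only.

In situ: The inspector should order the intern to sign which report before the deadline.
'which report' functions as the direct object of 'sign'. Fronting leaves a gap immediately after 'sign':
Which report should the inspector order the intern to sign ___ before the deadline?
'sign' is word 10.

10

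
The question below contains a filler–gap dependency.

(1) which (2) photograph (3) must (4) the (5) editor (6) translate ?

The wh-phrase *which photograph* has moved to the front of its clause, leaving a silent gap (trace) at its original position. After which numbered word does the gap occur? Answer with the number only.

6

Underlying clause: The editor must translate which photograph.
The filler 'which photograph' is interpreted as the direct object of 'translate'. It moves to the left edge, and the trace sits right after 'translate':
Which photograph must the editor translate ___?
'translate' is word 6.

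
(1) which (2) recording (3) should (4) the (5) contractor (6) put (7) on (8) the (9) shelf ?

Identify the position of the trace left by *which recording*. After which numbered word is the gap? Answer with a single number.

6

Before movement: The contractor should put which recording on the shelf.
'which recording' functions as the direct object of 'put'. Wh-movement fronts it, leaving a gap right after 'put':
Which recording should the contractor put ___ on the shelf?
'put' is word 6.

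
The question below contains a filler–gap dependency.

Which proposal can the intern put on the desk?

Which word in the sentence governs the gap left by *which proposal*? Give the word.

put

In situ: The intern can put which proposal on the desk.
'which proposal' is the direct object of 'put'. Wh-movement fronts it, leaving a gap right after 'put':
Which proposal can the intern put ___ on the desk?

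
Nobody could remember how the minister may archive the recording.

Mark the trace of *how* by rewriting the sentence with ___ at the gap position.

Nobody could remember how the minister may archive the recording ___.

Pre-movement form: The minister may archive the recording how.
The filler 'how' is interpreted as the manner adjunct. The gap is right after 'recording'.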